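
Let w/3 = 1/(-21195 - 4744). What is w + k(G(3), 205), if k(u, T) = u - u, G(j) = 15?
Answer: -3/25939 ≈ -0.00011566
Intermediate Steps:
k(u, T) = 0
w = -3/25939 (w = 3/(-21195 - 4744) = 3/(-25939) = 3*(-1/25939) = -3/25939 ≈ -0.00011566)
w + k(G(3), 205) = -3/25939 + 0 = -3/25939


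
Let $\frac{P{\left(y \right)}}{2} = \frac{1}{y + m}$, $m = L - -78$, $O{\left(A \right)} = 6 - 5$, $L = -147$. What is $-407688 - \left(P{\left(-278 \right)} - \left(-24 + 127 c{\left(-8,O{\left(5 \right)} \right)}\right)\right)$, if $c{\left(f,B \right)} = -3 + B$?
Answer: $- \frac{141564200}{347} \approx -4.0797 \cdot 10^{5}$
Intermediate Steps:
$O{\left(A \right)} = 1$
$m = -69$ ($m = -147 - -78 = -147 + 78 = -69$)
$P{\left(y \right)} = \frac{2}{-69 + y}$ ($P{\left(y \right)} = \frac{2}{y - 69} = \frac{2}{-69 + y}$)
$-407688 - \left(P{\left(-278 \right)} - \left(-24 + 127 c{\left(-8,O{\left(5 \right)} \right)}\right)\right) = -407688 - \left(\frac{2}{-69 - 278} - \left(-24 + 127 \left(-3 + 1\right)\right)\right) = -407688 - \left(\frac{2}{-347} - \left(-24 + 127 \left(-2\right)\right)\right) = -407688 - \left(2 \left(- \frac{1}{347}\right) - \left(-24 - 254\right)\right) = -407688 - \left(- \frac{2}{347} - -278\right) = -407688 - \left(- \frac{2}{347} + 278\right) = -407688 - \frac{96464}{347} = - \frac{141564200}{347}$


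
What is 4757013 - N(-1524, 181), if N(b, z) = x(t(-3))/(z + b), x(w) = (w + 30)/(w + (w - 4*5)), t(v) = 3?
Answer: 89441358393/18802 ≈ 4.7570e+6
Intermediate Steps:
x(w) = (30 + w)/(-20 + 2*w) (x(w) = (30 + w)/(w + (w - 1*20)) = (30 + w)/(w + (w - 20)) = (30 + w)/(w + (-20 + w)) = (30 + w)/(-20 + 2*w))
N(b, z) = -33/(14*(b + z)) (N(b, z) = ((30 + 3)/(2*(-10 + 3)))/(z + b) = ((½)*33/(-7))/(b + z) = ((½)*(-⅐)*33)/(b + z) = -33/(14*(b + z)))
4757013 - N(-1524, 181) = 4757013 - (-33)/(14*(-1524) + 14*181) = 4757013 - (-33)/(-21336 + 2534) = 4757013 - (-33)/(-18802) = 4757013 - (-33)*(-1)/18802 = 4757013 - 1*33/18802 = 4757013 - 33/18802 = 89441358393/18802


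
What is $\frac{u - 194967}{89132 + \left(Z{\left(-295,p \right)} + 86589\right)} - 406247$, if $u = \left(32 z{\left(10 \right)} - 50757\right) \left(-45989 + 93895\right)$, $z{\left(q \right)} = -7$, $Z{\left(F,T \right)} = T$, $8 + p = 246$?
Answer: $- \frac{73925306626}{175959} \approx -4.2013 \cdot 10^{5}$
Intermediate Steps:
$p = 238$ ($p = -8 + 246 = 238$)
$u = -2442295786$ ($u = \left(32 \left(-7\right) - 50757\right) \left(-45989 + 93895\right) = \left(-224 - 50757\right) 47906 = \left(-50981\right) 47906 = -2442295786$)
$\frac{u - 194967}{89132 + \left(Z{\left(-295,p \right)} + 86589\right)} - 406247 = \frac{-2442295786 - 194967}{89132 + \left(238 + 86589\right)} - 406247 = - \frac{2442490753}{89132 + 86827} - 406247 = - \frac{2442490753}{175959} - 406247 = - \frac{73925306626}{175959}$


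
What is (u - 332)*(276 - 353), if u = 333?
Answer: -77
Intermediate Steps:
(u - 332)*(276 - 353) = (333 - 332)*(276 - 353) = 1*(-77) = -77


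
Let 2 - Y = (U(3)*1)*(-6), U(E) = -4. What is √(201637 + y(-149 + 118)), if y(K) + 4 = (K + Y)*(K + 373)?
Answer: √183507 ≈ 428.38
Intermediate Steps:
Y = -22 (Y = 2 - (-4*1)*(-6) = 2 - (-4)*(-6) = 2 - 1*24 = 2 - 24 = -22)
y(K) = -4 + (-22 + K)*(373 + K) (y(K) = -4 + (K - 22)*(K + 373) = -4 + (-22 + K)*(373 + K))
√(201637 + y(-149 + 118)) = √(201637 + (-8210 + (-149 + 118)² + 351*(-149 + 118))) = √(201637 + (-8210 + (-31)² + 351*(-31))) = √(201637 + (-8210 + 961 - 10881)) = √(201637 - 18130) = √183507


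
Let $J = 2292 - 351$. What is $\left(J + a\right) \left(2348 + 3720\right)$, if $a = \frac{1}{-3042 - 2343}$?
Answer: $\frac{63424459312}{5385} \approx 1.1778 \cdot 10^{7}$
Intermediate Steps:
$J = 1941$
$a = - \frac{1}{5385}$ ($a = \frac{1}{-5385} = - \frac{1}{5385} \approx -0.0001857$)
$\left(J + a\right) \left(2348 + 3720\right) = \left(1941 - \frac{1}{5385}\right) \left(2348 + 3720\right) = \frac{10452284}{5385} \cdot 6068 = \frac{63424459312}{5385}$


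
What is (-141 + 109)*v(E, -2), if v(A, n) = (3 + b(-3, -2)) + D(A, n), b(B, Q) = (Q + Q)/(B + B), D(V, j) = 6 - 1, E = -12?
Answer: -832/3 ≈ -277.33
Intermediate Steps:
D(V, j) = 5
b(B, Q) = Q/B (b(B, Q) = (2*Q)/((2*B)) = (2*Q)*(1/(2*B)) = Q/B)
v(A, n) = 26/3 (v(A, n) = (3 - 2/(-3)) + 5 = (3 - 2*(-1/3)) + 5 = (3 + 2/3) + 5 = 11/3 + 5 = 26/3)
(-141 + 109)*v(E, -2) = (-141 + 109)*(26/3) = -32*26/3 = -832/3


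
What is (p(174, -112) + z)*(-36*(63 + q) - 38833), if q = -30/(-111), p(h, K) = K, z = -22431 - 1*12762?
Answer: 53702329585/37 ≈ 1.4514e+9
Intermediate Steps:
z = -35193 (z = -22431 - 12762 = -35193)
q = 10/37 (q = -30*(-1/111) = 10/37 ≈ 0.27027)
(p(174, -112) + z)*(-36*(63 + q) - 38833) = (-112 - 35193)*(-36*(63 + 10/37) - 38833) = -35305*(-36*2341/37 - 38833) = -35305*(-84276/37 - 38833) = -35305*(-1521097/37) = 53702329585/37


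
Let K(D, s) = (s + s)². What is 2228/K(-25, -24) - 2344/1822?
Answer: -167645/524736 ≈ -0.31948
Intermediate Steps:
K(D, s) = 4*s² (K(D, s) = (2*s)² = 4*s²)
2228/K(-25, -24) - 2344/1822 = 2228/((4*(-24)²)) - 2344/1822 = 2228/((4*576)) - 2344*1/1822 = 2228/2304 - 1172/911 = 2228*(1/2304) - 1172/911 = 557/576 - 1172/911 = -167645/524736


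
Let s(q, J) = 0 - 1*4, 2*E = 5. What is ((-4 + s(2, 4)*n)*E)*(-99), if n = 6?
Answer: 6930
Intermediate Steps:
E = 5/2 (E = (1/2)*5 = 5/2 ≈ 2.5000)
s(q, J) = -4 (s(q, J) = 0 - 4 = -4)
((-4 + s(2, 4)*n)*E)*(-99) = ((-4 - 4*6)*(5/2))*(-99) = ((-4 - 24)*(5/2))*(-99) = -28*5/2*(-99) = -70*(-99) = 6930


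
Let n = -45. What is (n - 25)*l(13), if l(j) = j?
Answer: -910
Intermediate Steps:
(n - 25)*l(13) = (-45 - 25)*13 = -70*13 = -910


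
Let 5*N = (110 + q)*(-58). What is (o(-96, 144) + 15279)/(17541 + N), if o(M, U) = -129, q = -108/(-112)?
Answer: 1060500/1137767 ≈ 0.93209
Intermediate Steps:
q = 27/28 (q = -108*(-1/112) = 27/28 ≈ 0.96429)
N = -90103/70 (N = ((110 + 27/28)*(-58))/5 = ((3107/28)*(-58))/5 = (1/5)*(-90103/14) = -90103/70 ≈ -1287.2)
(o(-96, 144) + 15279)/(17541 + N) = (-129 + 15279)/(17541 - 90103/70) = 15150/(1137767/70) = 15150*(70/1137767) = 1060500/1137767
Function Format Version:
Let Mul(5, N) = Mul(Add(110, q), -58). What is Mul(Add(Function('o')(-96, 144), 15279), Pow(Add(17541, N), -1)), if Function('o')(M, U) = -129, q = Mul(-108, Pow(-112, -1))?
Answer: Rational(1060500, 1137767) ≈ 0.93209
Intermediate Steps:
q = Rational(27, 28) (q = Mul(-108, Rational(-1, 112)) = Rational(27, 28) ≈ 0.96429)
N = Rational(-90103, 70) (N = Mul(Rational(1, 5), Mul(Add(110, Rational(27, 28)), -58)) = Mul(Rational(1, 5), Mul(Rational(3107, 28), -58)) = Mul(Rational(1, 5), Rational(-90103, 14)) = Rational(-90103, 70) ≈ -1287.2)
Mul(Add(Function('o')(-96, 144), 15279), Pow(Add(17541, N), -1)) = Mul(Add(-129, 15279), Pow(Add(17541, Rational(-90103, 70)), -1)) = Mul(15150, Pow(Rational(1137767, 70), -1)) = Mul(15150, Rational(70, 1137767)) = Rational(1060500, 1137767)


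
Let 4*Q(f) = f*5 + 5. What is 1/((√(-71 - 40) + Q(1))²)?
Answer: 4/(5 + 2*I*√111)² ≈ -0.0076195 - 0.0038318*I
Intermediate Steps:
Q(f) = 5/4 + 5*f/4 (Q(f) = (f*5 + 5)/4 = (5*f + 5)/4 = (5 + 5*f)/4 = 5/4 + 5*f/4)
1/((√(-71 - 40) + Q(1))²) = 1/((√(-71 - 40) + (5/4 + (5/4)*1))²) = 1/((√(-111) + (5/4 + 5/4))²) = 1/((I*√111 + 5/2)²) = 1/((5/2 + I*√111)²) = (5/2 + I*√111)⁻²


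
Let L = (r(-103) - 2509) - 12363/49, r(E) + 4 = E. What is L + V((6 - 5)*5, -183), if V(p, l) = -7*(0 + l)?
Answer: -77778/49 ≈ -1587.3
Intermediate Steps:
r(E) = -4 + E
V(p, l) = -7*l
L = -140547/49 (L = ((-4 - 103) - 2509) - 12363/49 = (-107 - 2509) - 12363*1/49 = -2616 - 12363/49 = -140547/49 ≈ -2868.3)
L + V((6 - 5)*5, -183) = -140547/49 - 7*(-183) = -140547/49 + 1281 = -77778/49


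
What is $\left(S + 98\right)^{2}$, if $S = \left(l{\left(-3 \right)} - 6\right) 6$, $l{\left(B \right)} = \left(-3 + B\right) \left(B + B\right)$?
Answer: $77284$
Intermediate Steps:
$l{\left(B \right)} = 2 B \left(-3 + B\right)$ ($l{\left(B \right)} = \left(-3 + B\right) 2 B = 2 B \left(-3 + B\right)$)
$S = 180$ ($S = \left(2 \left(-3\right) \left(-3 - 3\right) - 6\right) 6 = \left(2 \left(-3\right) \left(-6\right) - 6\right) 6 = \left(36 - 6\right) 6 = 30 \cdot 6 = 180$)
$\left(S + 98\right)^{2} = \left(180 + 98\right)^{2} = 278^{2} = 77284$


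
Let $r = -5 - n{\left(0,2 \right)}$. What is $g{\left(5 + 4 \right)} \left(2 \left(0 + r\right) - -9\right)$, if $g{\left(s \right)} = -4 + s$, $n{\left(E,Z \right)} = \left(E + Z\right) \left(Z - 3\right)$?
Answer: $15$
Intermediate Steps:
$n{\left(E,Z \right)} = \left(-3 + Z\right) \left(E + Z\right)$ ($n{\left(E,Z \right)} = \left(E + Z\right) \left(-3 + Z\right) = \left(-3 + Z\right) \left(E + Z\right)$)
$r = -3$ ($r = -5 - \left(2^{2} - 0 - 6 + 0 \cdot 2\right) = -5 - \left(4 + 0 - 6 + 0\right) = -5 - -2 = -5 + 2 = -3$)
$g{\left(5 + 4 \right)} \left(2 \left(0 + r\right) - -9\right) = \left(-4 + \left(5 + 4\right)\right) \left(2 \left(0 - 3\right) - -9\right) = \left(-4 + 9\right) \left(2 \left(-3\right) + 9\right) = 5 \left(-6 + 9\right) = 5 \cdot 3 = 15$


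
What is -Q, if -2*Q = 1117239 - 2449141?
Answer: -665951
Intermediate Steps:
Q = 665951 (Q = -(1117239 - 2449141)/2 = -½*(-1331902) = 665951)
-Q = -1*665951 = -665951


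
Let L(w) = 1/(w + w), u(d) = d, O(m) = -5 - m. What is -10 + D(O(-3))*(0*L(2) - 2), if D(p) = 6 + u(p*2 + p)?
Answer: -10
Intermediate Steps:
L(w) = 1/(2*w)
D(p) = 6 + 3*p (D(p) = 6 + (p*2 + p) = 6 + (2*p + p) = 6 + 3*p)
-10 + D(O(-3))*(0*L(2) - 2) = -10 + (6 + 3*(-5 - 1*(-3)))*(0*((1/2)/2) - 2) = -10 + (6 + 3*(-5 + 3))*(0*((1/2)*(1/2)) - 2) = -10 + (6 + 3*(-2))*(0*(1/4) - 2) = -10 + (6 - 6)*(0 - 2) = -10 + 0*(-2) = -10 + 0 = -10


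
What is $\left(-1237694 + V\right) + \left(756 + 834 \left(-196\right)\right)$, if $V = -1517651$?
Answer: $-2918053$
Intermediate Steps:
$\left(-1237694 + V\right) + \left(756 + 834 \left(-196\right)\right) = \left(-1237694 - 1517651\right) + \left(756 + 834 \left(-196\right)\right) = -2755345 + \left(756 - 163464\right) = -2755345 - 162708 = -2918053$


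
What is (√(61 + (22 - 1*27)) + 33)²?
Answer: 1145 + 132*√14 ≈ 1638.9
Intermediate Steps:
(√(61 + (22 - 1*27)) + 33)² = (√(61 + (22 - 27)) + 33)² = (√(61 - 5) + 33)² = (√56 + 33)² = (2*√14 + 33)² = (33 + 2*√14)²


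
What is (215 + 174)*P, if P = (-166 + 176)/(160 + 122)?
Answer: 1945/141 ≈ 13.794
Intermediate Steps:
P = 5/141 (P = 10/282 = 10*(1/282) = 5/141 ≈ 0.035461)
(215 + 174)*P = (215 + 174)*(5/141) = 389*(5/141) = 1945/141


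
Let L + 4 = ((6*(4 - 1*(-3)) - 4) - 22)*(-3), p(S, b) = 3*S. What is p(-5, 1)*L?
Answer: 780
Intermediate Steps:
L = -52 (L = -4 + ((6*(4 - 1*(-3)) - 4) - 22)*(-3) = -4 + ((6*(4 + 3) - 4) - 22)*(-3) = -4 + ((6*7 - 4) - 22)*(-3) = -4 + ((42 - 4) - 22)*(-3) = -4 + (38 - 22)*(-3) = -4 + 16*(-3) = -4 - 48 = -52)
p(-5, 1)*L = (3*(-5))*(-52) = -15*(-52) = 780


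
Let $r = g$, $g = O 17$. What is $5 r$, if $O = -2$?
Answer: $-170$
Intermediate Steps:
$g = -34$ ($g = \left(-2\right) 17 = -34$)
$r = -34$
$5 r = 5 \left(-34\right) = -170$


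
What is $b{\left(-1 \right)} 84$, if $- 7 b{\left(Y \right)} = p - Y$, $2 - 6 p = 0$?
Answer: $-16$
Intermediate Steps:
$p = \frac{1}{3}$ ($p = \frac{1}{3} - 0 = \frac{1}{3} + 0 = \frac{1}{3} \approx 0.33333$)
$b{\left(Y \right)} = - \frac{1}{21} + \frac{Y}{7}$ ($b{\left(Y \right)} = - \frac{\frac{1}{3} - Y}{7} = - \frac{1}{21} + \frac{Y}{7}$)
$b{\left(-1 \right)} 84 = \left(- \frac{1}{21} + \frac{1}{7} \left(-1\right)\right) 84 = \left(- \frac{1}{21} - \frac{1}{7}\right) 84 = \left(- \frac{4}{21}\right) 84 = -16$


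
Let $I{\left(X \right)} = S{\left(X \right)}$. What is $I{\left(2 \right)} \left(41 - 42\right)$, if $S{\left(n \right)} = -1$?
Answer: $1$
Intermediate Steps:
$I{\left(X \right)} = -1$
$I{\left(2 \right)} \left(41 - 42\right) = - (41 - 42) = \left(-1\right) \left(-1\right) = 1$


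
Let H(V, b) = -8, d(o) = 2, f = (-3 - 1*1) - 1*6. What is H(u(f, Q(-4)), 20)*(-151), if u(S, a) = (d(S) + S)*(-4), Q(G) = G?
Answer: 1208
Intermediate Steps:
f = -10 (f = (-3 - 1) - 6 = -4 - 6 = -10)
u(S, a) = -8 - 4*S (u(S, a) = (2 + S)*(-4) = -8 - 4*S)
H(u(f, Q(-4)), 20)*(-151) = -8*(-151) = 1208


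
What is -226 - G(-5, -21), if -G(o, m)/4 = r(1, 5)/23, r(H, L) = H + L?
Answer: -5174/23 ≈ -224.96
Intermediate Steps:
G(o, m) = -24/23 (G(o, m) = -4*(1 + 5)/23 = -24/23)
-226 - G(-5, -21) = -226 - 1*(-24/23) = -226 + 24/23 = -5174/23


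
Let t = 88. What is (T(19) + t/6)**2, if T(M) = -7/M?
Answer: 664225/3249 ≈ 204.44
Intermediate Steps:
(T(19) + t/6)**2 = (-7/19 + 88/6)**2 = (-7*1/19 + 88*(1/6))**2 = (-7/19 + 44/3)**2 = (815/57)**2 = 664225/3249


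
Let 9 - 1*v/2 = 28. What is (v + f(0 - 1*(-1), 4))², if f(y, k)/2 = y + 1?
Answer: 1156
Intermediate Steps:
v = -38 (v = 18 - 2*28 = 18 - 56 = -38)
f(y, k) = 2 + 2*y (f(y, k) = 2*(y + 1) = 2*(1 + y) = 2 + 2*y)
(v + f(0 - 1*(-1), 4))² = (-38 + (2 + 2*(0 - 1*(-1))))² = (-38 + (2 + 2*(0 + 1)))² = (-38 + (2 + 2*1))² = (-38 + (2 + 2))² = (-38 + 4)² = (-34)² = 1156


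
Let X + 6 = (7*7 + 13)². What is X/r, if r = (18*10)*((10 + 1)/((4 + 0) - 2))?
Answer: 1919/495 ≈ 3.8768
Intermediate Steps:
X = 3838 (X = -6 + (7*7 + 13)² = -6 + (49 + 13)² = -6 + 62² = -6 + 3844 = 3838)
r = 990 (r = 180*(11/(4 - 2)) = 180*(11/2) = 990)
X/r = 3838/990 = 3838*(1/990) = 1919/495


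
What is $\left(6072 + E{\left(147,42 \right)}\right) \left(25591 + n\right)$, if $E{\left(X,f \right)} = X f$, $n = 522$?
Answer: $319779798$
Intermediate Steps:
$\left(6072 + E{\left(147,42 \right)}\right) \left(25591 + n\right) = \left(6072 + 147 \cdot 42\right) \left(25591 + 522\right) = \left(6072 + 6174\right) 26113 = 12246 \cdot 26113 = 319779798$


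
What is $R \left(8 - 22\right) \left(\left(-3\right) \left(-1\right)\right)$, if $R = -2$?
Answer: $84$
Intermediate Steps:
$R \left(8 - 22\right) \left(\left(-3\right) \left(-1\right)\right) = - 2 \left(8 - 22\right) \left(\left(-3\right) \left(-1\right)\right) = - 2 \left(\left(-14\right) 3\right) = \left(-2\right) \left(-42\right) = 84$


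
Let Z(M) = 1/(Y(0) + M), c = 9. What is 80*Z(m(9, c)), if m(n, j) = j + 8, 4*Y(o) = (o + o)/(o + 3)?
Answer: 80/17 ≈ 4.7059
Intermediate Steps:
Y(o) = o/(2*(3 + o)) (Y(o) = ((o + o)/(o + 3))/4 = ((2*o)/(3 + o))/4 = (2*o/(3 + o))/4 = o/(2*(3 + o)))
m(n, j) = 8 + j
Z(M) = 1/M (Z(M) = 1/((½)*0/(3 + 0) + M) = 1/((½)*0/3 + M) = 1/((½)*0*(⅓) + M) = 1/(0 + M) = 1/M)
80*Z(m(9, c)) = 80/(8 + 9) = 80/17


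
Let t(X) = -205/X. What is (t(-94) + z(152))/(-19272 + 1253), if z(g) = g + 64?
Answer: -20509/1693786 ≈ -0.012108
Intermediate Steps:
z(g) = 64 + g
(t(-94) + z(152))/(-19272 + 1253) = (-205/(-94) + (64 + 152))/(-19272 + 1253) = (-205*(-1/94) + 216)/(-18019) = (205/94 + 216)*(-1/18019) = (20509/94)*(-1/18019) = -20509/1693786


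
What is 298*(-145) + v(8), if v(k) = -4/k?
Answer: -86421/2 ≈ -43211.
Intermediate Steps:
298*(-145) + v(8) = 298*(-145) - 4/8 = -43210 - 4*1/8 = -43210 - 1/2 = -86421/2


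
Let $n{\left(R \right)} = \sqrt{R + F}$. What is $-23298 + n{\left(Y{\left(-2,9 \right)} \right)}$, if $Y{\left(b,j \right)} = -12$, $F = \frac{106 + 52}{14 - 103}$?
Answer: $-23298 + \frac{i \sqrt{109114}}{89} \approx -23298.0 + 3.7115 i$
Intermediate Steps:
$F = - \frac{158}{89}$ ($F = \frac{158}{-89} = 158 \left(- \frac{1}{89}\right) = - \frac{158}{89} \approx -1.7753$)
$n{\left(R \right)} = \sqrt{- \frac{158}{89} + R}$ ($n{\left(R \right)} = \sqrt{R - \frac{158}{89}} = \sqrt{- \frac{158}{89} + R}$)
$-23298 + n{\left(Y{\left(-2,9 \right)} \right)} = -23298 + \frac{\sqrt{-14062 + 7921 \left(-12\right)}}{89} = -23298 + \frac{\sqrt{-14062 - 95052}}{89} = -23298 + \frac{\sqrt{-109114}}{89} = -23298 + \frac{i \sqrt{109114}}{89}$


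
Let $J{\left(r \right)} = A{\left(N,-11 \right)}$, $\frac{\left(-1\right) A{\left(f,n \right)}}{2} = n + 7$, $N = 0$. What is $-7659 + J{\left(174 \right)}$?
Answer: $-7651$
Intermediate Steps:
$A{\left(f,n \right)} = -14 - 2 n$ ($A{\left(f,n \right)} = - 2 \left(n + 7\right) = - 2 \left(7 + n\right) = -14 - 2 n$)
$J{\left(r \right)} = 8$ ($J{\left(r \right)} = -14 - -22 = -14 + 22 = 8$)
$-7659 + J{\left(174 \right)} = -7659 + 8 = -7651$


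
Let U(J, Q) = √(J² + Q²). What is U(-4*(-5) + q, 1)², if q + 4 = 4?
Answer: 401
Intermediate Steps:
q = 0 (q = -4 + 4 = 0)
U(-4*(-5) + q, 1)² = (√((-4*(-5) + 0)² + 1²))² = (√((20 + 0)² + 1))² = (√(20² + 1))² = (√(400 + 1))² = (√401)² = 401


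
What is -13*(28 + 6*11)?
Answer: -1222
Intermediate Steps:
-13*(28 + 6*11) = -13*(28 + 66) = -13*94 = -1222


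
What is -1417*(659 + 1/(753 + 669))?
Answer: -1327869283/1422 ≈ -9.3380e+5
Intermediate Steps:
-1417*(659 + 1/(753 + 669)) = -1417*(659 + 1/1422) = -1417*937099/1422 = -1327869283/1422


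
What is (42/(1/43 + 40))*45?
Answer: 81270/1721 ≈ 47.223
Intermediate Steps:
(42/(1/43 + 40))*45 = (42/(1721/43))*45 = (42*(43/1721))*45 = (1806/1721)*45 = 81270/1721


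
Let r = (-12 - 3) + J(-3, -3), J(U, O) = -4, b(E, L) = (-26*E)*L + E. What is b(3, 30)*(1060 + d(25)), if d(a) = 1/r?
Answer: -2477097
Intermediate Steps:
b(E, L) = E - 26*E*L (b(E, L) = -26*E*L + E = E - 26*E*L)
r = -19 (r = (-12 - 3) - 4 = -15 - 4 = -19)
d(a) = -1/19 (d(a) = 1/(-19) = -1/19)
b(3, 30)*(1060 + d(25)) = (3*(1 - 26*30))*(1060 - 1/19) = (3*(1 - 780))*(20139/19) = (3*(-779))*(20139/19) = -2337*20139/19 = -2477097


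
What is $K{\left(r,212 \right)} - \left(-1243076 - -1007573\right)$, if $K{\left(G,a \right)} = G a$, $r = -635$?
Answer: $100883$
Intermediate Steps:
$K{\left(r,212 \right)} - \left(-1243076 - -1007573\right) = \left(-635\right) 212 - \left(-1243076 - -1007573\right) = -134620 - \left(-1243076 + 1007573\right) = -134620 - -235503 = -134620 + 235503 = 100883$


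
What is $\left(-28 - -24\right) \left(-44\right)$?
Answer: $176$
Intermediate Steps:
$\left(-28 - -24\right) \left(-44\right) = \left(-28 + 24\right) \left(-44\right) = \left(-4\right) \left(-44\right) = 176$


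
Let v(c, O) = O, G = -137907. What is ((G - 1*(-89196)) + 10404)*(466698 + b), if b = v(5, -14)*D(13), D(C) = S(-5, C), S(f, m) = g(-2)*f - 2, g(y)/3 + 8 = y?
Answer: -17798428182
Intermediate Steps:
g(y) = -24 + 3*y
S(f, m) = -2 - 30*f (S(f, m) = (-24 + 3*(-2))*f - 2 = (-24 - 6)*f - 2 = -30*f - 2 = -2 - 30*f)
D(C) = 148 (D(C) = -2 - 30*(-5) = -2 + 150 = 148)
b = -2072 (b = -14*148 = -2072)
((G - 1*(-89196)) + 10404)*(466698 + b) = ((-137907 - 1*(-89196)) + 10404)*(466698 - 2072) = ((-137907 + 89196) + 10404)*464626 = (-48711 + 10404)*464626 = -38307*464626 = -17798428182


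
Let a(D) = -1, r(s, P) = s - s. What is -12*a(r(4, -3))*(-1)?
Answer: -12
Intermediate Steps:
r(s, P) = 0
-12*a(r(4, -3))*(-1) = -12*(-1)*(-1) = 12*(-1) = -12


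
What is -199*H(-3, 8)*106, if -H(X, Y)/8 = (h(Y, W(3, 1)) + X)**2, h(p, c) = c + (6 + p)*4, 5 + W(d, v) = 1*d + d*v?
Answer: 492080832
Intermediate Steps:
W(d, v) = -5 + d + d*v (W(d, v) = -5 + (1*d + d*v) = -5 + (d + d*v) = -5 + d + d*v)
h(p, c) = 24 + c + 4*p (h(p, c) = c + (24 + 4*p) = 24 + c + 4*p)
H(X, Y) = -8*(25 + X + 4*Y)**2 (H(X, Y) = -8*((24 + (-5 + 3 + 3*1) + 4*Y) + X)**2 = -8*((24 + (-5 + 3 + 3) + 4*Y) + X)**2 = -8*((24 + 1 + 4*Y) + X)**2 = -8*((25 + 4*Y) + X)**2 = -8*(25 + X + 4*Y)**2)
-199*H(-3, 8)*106 = -(-1592)*(25 - 3 + 4*8)**2*106 = -(-1592)*(25 - 3 + 32)**2*106 = -(-1592)*54**2*106 = -(-1592)*2916*106 = -199*(-23328)*106 = 4642272*106 = 492080832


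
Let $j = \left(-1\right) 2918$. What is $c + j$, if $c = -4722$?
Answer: $-7640$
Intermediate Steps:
$j = -2918$
$c + j = -4722 - 2918 = -7640$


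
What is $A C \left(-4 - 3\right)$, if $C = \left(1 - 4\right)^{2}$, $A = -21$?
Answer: $1323$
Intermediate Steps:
$C = 9$ ($C = \left(-3\right)^{2} = 9$)
$A C \left(-4 - 3\right) = \left(-21\right) 9 \left(-4 - 3\right) = - 189 \left(-4 - 3\right) = \left(-189\right) \left(-7\right) = 1323$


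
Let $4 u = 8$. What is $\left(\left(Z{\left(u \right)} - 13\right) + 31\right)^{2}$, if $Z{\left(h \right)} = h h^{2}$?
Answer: $676$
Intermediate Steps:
$u = 2$ ($u = \frac{1}{4} \cdot 8 = 2$)
$Z{\left(h \right)} = h^{3}$
$\left(\left(Z{\left(u \right)} - 13\right) + 31\right)^{2} = \left(\left(2^{3} - 13\right) + 31\right)^{2} = \left(\left(8 - 13\right) + 31\right)^{2} = \left(-5 + 31\right)^{2} = 26^{2} = 676$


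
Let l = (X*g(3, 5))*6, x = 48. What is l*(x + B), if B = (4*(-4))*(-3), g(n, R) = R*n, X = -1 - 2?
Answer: -25920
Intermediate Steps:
X = -3
B = 48 (B = -16*(-3) = 48)
l = -270 (l = -15*3*6 = -3*15*6 = -45*6 = -270)
l*(x + B) = -270*(48 + 48) = -270*96 = -25920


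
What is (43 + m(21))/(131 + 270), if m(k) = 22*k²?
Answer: 9745/401 ≈ 24.302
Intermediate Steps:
(43 + m(21))/(131 + 270) = (43 + 22*21²)/(131 + 270) = (43 + 22*441)/401 = (43 + 9702)*(1/401) = 9745*(1/401) = 9745/401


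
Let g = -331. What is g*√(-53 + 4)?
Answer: -2317*I ≈ -2317.0*I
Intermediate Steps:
g*√(-53 + 4) = -331*√(-53 + 4) = -2317*I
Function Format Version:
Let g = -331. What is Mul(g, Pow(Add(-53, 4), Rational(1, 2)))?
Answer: Mul(-2317, I) ≈ Mul(-2317.0, I)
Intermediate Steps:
Mul(g, Pow(Add(-53, 4), Rational(1, 2))) = Mul(-331, Pow(Add(-53, 4), Rational(1, 2))) = Mul(-331, Pow(-49, Rational(1, 2))) = Mul(-331, Mul(7, I)) = Mul(-2317, I)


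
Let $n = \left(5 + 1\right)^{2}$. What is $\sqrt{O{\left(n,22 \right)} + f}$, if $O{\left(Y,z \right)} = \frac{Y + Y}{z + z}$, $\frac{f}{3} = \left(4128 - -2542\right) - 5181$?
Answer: $\frac{\sqrt{540705}}{11} \approx 66.848$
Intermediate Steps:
$f = 4467$ ($f = 3 \left(\left(4128 - -2542\right) - 5181\right) = 3 \left(\left(4128 + 2542\right) - 5181\right) = 3 \left(6670 - 5181\right) = 3 \cdot 1489 = 4467$)
$n = 36$ ($n = 6^{2} = 36$)
$O{\left(Y,z \right)} = \frac{Y}{z}$ ($O{\left(Y,z \right)} = \frac{2 Y}{2 z} = 2 Y \frac{1}{2 z} = \frac{Y}{z}$)
$\sqrt{O{\left(n,22 \right)} + f} = \sqrt{\frac{36}{22} + 4467} = \sqrt{36 \cdot \frac{1}{22} + 4467} = \sqrt{\frac{18}{11} + 4467} = \sqrt{\frac{49155}{11}} = \frac{\sqrt{540705}}{11}$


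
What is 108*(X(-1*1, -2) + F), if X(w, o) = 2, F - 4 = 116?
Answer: 13176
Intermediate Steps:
F = 120 (F = 4 + 116 = 120)
108*(X(-1*1, -2) + F) = 108*(2 + 120) = 108*122 = 13176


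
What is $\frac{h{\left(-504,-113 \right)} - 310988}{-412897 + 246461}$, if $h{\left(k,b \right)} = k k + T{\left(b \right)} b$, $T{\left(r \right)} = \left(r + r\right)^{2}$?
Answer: $\frac{1457140}{41609} \approx 35.02$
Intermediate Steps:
$T{\left(r \right)} = 4 r^{2}$ ($T{\left(r \right)} = \left(2 r\right)^{2} = 4 r^{2}$)
$h{\left(k,b \right)} = k^{2} + 4 b^{3}$ ($h{\left(k,b \right)} = k k + 4 b^{2} b = k^{2} + 4 b^{3}$)
$\frac{h{\left(-504,-113 \right)} - 310988}{-412897 + 246461} = \frac{\left(\left(-504\right)^{2} + 4 \left(-113\right)^{3}\right) - 310988}{-412897 + 246461} = \frac{\left(254016 + 4 \left(-1442897\right)\right) - 310988}{-166436} = \left(\left(254016 - 5771588\right) - 310988\right) \left(- \frac{1}{166436}\right) = \left(-5517572 - 310988\right) \left(- \frac{1}{166436}\right) = \left(-5828560\right) \left(- \frac{1}{166436}\right) = \frac{1457140}{41609}$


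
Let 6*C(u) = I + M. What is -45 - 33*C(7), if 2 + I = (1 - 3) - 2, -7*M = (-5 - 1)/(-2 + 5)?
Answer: -95/7 ≈ -13.571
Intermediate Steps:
M = 2/7 (M = -(-5 - 1)/(7*(-2 + 5)) = -(-6)/(7*3) = -⅐*(-2) = 2/7 ≈ 0.28571)
I = -6 (I = -2 + ((1 - 3) - 2) = -2 + (-2 - 2) = -2 - 4 = -6)
C(u) = -20/21 (C(u) = (-6 + 2/7)/6 = (⅙)*(-40/7) = -20/21)
-45 - 33*C(7) = -45 - 33*(-20/21) = -45 + 220/7 = -95/7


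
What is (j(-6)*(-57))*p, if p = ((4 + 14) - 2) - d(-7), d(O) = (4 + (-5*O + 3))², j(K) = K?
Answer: -597816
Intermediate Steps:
d(O) = (7 - 5*O)² (d(O) = (4 + (3 - 5*O))² = (7 - 5*O)²)
p = -1748 (p = ((4 + 14) - 2) - (-7 + 5*(-7))² = (18 - 2) - (-7 - 35)² = 16 - 1*(-42)² = 16 - 1*1764 = 16 - 1764 = -1748)
(j(-6)*(-57))*p = -6*(-57)*(-1748) = 342*(-1748) = -597816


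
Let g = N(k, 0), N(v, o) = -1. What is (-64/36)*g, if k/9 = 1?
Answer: 16/9 ≈ 1.7778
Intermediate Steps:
k = 9 (k = 9*1 = 9)
g = -1
(-64/36)*g = -64/36*(-1) = -64*1/36*(-1) = -16/9*(-1) = 16/9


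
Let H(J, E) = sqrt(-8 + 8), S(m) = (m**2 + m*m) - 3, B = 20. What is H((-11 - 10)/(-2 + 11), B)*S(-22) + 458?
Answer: 458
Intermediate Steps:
S(m) = -3 + 2*m**2 (S(m) = (m**2 + m**2) - 3 = 2*m**2 - 3 = -3 + 2*m**2)
H(J, E) = 0 (H(J, E) = sqrt(0) = 0)
H((-11 - 10)/(-2 + 11), B)*S(-22) + 458 = 0*(-3 + 2*(-22)**2) + 458 = 0*(-3 + 2*484) + 458 = 0*(-3 + 968) + 458 = 0*965 + 458 = 0 + 458 = 458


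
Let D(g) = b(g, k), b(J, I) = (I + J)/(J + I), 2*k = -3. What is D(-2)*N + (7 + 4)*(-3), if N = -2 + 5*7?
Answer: 0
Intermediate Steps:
k = -3/2 (k = (½)*(-3) = -3/2 ≈ -1.5000)
b(J, I) = 1 (b(J, I) = (I + J)/(I + J) = 1)
N = 33 (N = -2 + 35 = 33)
D(g) = 1
D(-2)*N + (7 + 4)*(-3) = 1*33 + (7 + 4)*(-3) = 33 + 11*(-3) = 33 - 33 = 0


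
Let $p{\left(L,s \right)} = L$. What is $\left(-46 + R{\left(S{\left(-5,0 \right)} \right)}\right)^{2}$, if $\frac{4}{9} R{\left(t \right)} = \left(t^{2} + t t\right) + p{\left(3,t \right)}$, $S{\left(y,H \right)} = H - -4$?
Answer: $\frac{17161}{16} \approx 1072.6$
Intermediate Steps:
$S{\left(y,H \right)} = 4 + H$ ($S{\left(y,H \right)} = H + 4 = 4 + H$)
$R{\left(t \right)} = \frac{27}{4} + \frac{9 t^{2}}{2}$ ($R{\left(t \right)} = \frac{9 \left(\left(t^{2} + t t\right) + 3\right)}{4} = \frac{9 \left(\left(t^{2} + t^{2}\right) + 3\right)}{4} = \frac{9 \left(2 t^{2} + 3\right)}{4} = \frac{9 \left(3 + 2 t^{2}\right)}{4} = \frac{27}{4} + \frac{9 t^{2}}{2}$)
$\left(-46 + R{\left(S{\left(-5,0 \right)} \right)}\right)^{2} = \left(-46 + \left(\frac{27}{4} + \frac{9 \left(4 + 0\right)^{2}}{2}\right)\right)^{2} = \left(-46 + \left(\frac{27}{4} + \frac{9 \cdot 4^{2}}{2}\right)\right)^{2} = \left(-46 + \left(\frac{27}{4} + \frac{9}{2} \cdot 16\right)\right)^{2} = \left(-46 + \left(\frac{27}{4} + 72\right)\right)^{2} = \left(-46 + \frac{315}{4}\right)^{2} = \left(\frac{131}{4}\right)^{2} = \frac{17161}{16}$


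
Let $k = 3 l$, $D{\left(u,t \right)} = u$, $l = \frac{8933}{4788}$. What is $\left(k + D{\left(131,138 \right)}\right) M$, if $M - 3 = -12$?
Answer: $- \frac{654027}{532} \approx -1229.4$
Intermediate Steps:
$l = \frac{8933}{4788}$ ($l = 8933 \cdot \frac{1}{4788} = \frac{8933}{4788} \approx 1.8657$)
$k = \frac{8933}{1596}$ ($k = 3 \cdot \frac{8933}{4788} = \frac{8933}{1596} \approx 5.5971$)
$M = -9$ ($M = 3 - 12 = -9$)
$\left(k + D{\left(131,138 \right)}\right) M = \left(\frac{8933}{1596} + 131\right) \left(-9\right) = \frac{218009}{1596} \left(-9\right) = - \frac{654027}{532}$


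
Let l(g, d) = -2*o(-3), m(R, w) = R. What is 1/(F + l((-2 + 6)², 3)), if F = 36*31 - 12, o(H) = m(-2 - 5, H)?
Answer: 1/1118 ≈ 0.00089445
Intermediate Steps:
o(H) = -7 (o(H) = -2 - 5 = -7)
F = 1104 (F = 1116 - 12 = 1104)
l(g, d) = 14 (l(g, d) = -2*(-7) = 14)
1/(F + l((-2 + 6)², 3)) = 1/(1104 + 14) = 1/1118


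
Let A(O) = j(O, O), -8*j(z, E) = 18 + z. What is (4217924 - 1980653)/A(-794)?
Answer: 2237271/97 ≈ 23065.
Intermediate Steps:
j(z, E) = -9/4 - z/8 (j(z, E) = -(18 + z)/8 = -9/4 - z/8)
A(O) = -9/4 - O/8
(4217924 - 1980653)/A(-794) = (4217924 - 1980653)/(-9/4 - ⅛*(-794)) = 2237271/(-9/4 + 397/4) = 2237271/97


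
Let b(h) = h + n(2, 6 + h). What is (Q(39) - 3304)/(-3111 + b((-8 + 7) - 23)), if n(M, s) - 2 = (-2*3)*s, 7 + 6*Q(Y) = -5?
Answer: 3306/3025 ≈ 1.0929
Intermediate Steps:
Q(Y) = -2 (Q(Y) = -7/6 + (1/6)*(-5) = -7/6 - 5/6 = -2)
n(M, s) = 2 - 6*s (n(M, s) = 2 + (-2*3)*s = 2 - 6*s)
b(h) = -34 - 5*h (b(h) = h + (2 - 6*(6 + h)) = h + (2 + (-36 - 6*h)) = h + (-34 - 6*h) = -34 - 5*h)
(Q(39) - 3304)/(-3111 + b((-8 + 7) - 23)) = (-2 - 3304)/(-3111 + (-34 - 5*((-8 + 7) - 23))) = -3306/(-3111 + (-34 - 5*(-1 - 23))) = -3306/(-3111 + (-34 - 5*(-24))) = -3306/(-3111 + (-34 + 120)) = -3306/(-3111 + 86) = -3306/(-3025) = -3306*(-1/3025) = 3306/3025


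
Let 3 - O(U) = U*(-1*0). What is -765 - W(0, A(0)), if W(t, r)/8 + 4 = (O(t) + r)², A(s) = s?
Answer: -805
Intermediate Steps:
O(U) = 3 (O(U) = 3 - U*(-1*0) = 3 - U*0 = 3 - 1*0 = 3 + 0 = 3)
W(t, r) = -32 + 8*(3 + r)²
-765 - W(0, A(0)) = -765 - (-32 + 8*(3 + 0)²) = -765 - (-32 + 8*3²) = -765 - (-32 + 8*9) = -765 - (-32 + 72) = -765 - 1*40 = -765 - 40 = -805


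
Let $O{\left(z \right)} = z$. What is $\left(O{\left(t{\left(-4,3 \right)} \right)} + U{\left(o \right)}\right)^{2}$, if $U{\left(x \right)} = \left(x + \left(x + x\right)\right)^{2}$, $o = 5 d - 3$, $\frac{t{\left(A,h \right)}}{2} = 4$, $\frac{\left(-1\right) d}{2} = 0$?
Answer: $7921$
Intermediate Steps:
$d = 0$ ($d = \left(-2\right) 0 = 0$)
$t{\left(A,h \right)} = 8$ ($t{\left(A,h \right)} = 2 \cdot 4 = 8$)
$o = -3$ ($o = 5 \cdot 0 - 3 = 0 - 3 = -3$)
$U{\left(x \right)} = 9 x^{2}$ ($U{\left(x \right)} = \left(x + 2 x\right)^{2} = \left(3 x\right)^{2} = 9 x^{2}$)
$\left(O{\left(t{\left(-4,3 \right)} \right)} + U{\left(o \right)}\right)^{2} = \left(8 + 9 \left(-3\right)^{2}\right)^{2} = \left(8 + 9 \cdot 9\right)^{2} = \left(8 + 81\right)^{2} = 89^{2} = 7921$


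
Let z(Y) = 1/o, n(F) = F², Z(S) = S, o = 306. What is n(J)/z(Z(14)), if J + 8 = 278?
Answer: 22307400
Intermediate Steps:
J = 270 (J = -8 + 278 = 270)
z(Y) = 1/306
n(J)/z(Z(14)) = 270²/(1/306) = 72900*306 = 22307400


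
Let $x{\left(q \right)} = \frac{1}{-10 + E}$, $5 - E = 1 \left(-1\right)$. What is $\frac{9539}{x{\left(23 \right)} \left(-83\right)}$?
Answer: $\frac{38156}{83} \approx 459.71$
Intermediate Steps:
$E = 6$ ($E = 5 - 1 \left(-1\right) = 5 - -1 = 5 + 1 = 6$)
$x{\left(q \right)} = - \frac{1}{4}$ ($x{\left(q \right)} = \frac{1}{-10 + 6} = \frac{1}{-4} = - \frac{1}{4}$)
$\frac{9539}{x{\left(23 \right)} \left(-83\right)} = \frac{9539}{\left(- \frac{1}{4}\right) \left(-83\right)} = \frac{9539}{\frac{83}{4}} = 9539 \cdot \frac{4}{83} = \frac{38156}{83}$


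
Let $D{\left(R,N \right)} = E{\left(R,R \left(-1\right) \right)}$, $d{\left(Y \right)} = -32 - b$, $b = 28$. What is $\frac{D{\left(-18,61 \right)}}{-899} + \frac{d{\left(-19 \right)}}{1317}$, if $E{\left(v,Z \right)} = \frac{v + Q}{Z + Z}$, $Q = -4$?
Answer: $- \frac{318811}{7103898} \approx -0.044878$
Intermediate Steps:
$d{\left(Y \right)} = -60$ ($d{\left(Y \right)} = -32 - 28 = -60$)
$E{\left(v,Z \right)} = \frac{-4 + v}{2 Z}$ ($E{\left(v,Z \right)} = \frac{v - 4}{Z + Z} = \frac{-4 + v}{2 Z}$)
$D{\left(R,N \right)} = - \frac{-4 + R}{2 R}$ ($D{\left(R,N \right)} = \frac{-4 + R}{2 R \left(-1\right)} = \frac{-4 + R}{2 \left(- R\right)} = \frac{- \frac{1}{R} \left(-4 + R\right)}{2} = - \frac{-4 + R}{2 R}$)
$\frac{D{\left(-18,61 \right)}}{-899} + \frac{d{\left(-19 \right)}}{1317} = \frac{\frac{1}{2} \frac{1}{-18} \left(4 - -18\right)}{-899} - \frac{60}{1317} = \frac{1}{2} \left(- \frac{1}{18}\right) \left(4 + 18\right) \left(- \frac{1}{899}\right) - \frac{20}{439} = \frac{1}{2} \left(- \frac{1}{18}\right) 22 \left(- \frac{1}{899}\right) - \frac{20}{439} = \left(- \frac{11}{18}\right) \left(- \frac{1}{899}\right) - \frac{20}{439} = \frac{11}{16182} - \frac{20}{439} = - \frac{318811}{7103898}$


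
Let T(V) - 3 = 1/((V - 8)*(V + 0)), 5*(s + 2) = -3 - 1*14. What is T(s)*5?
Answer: 27260/1809 ≈ 15.069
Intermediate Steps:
s = -27/5 (s = -2 + (-3 - 1*14)/5 = -2 + (-3 - 14)/5 = -2 + (1/5)*(-17) = -2 - 17/5 = -27/5 ≈ -5.4000)
T(V) = 3 + 1/(V*(-8 + V)) (T(V) = 3 + 1/((V - 8)*(V + 0)) = 3 + 1/((-8 + V)*V) = 3 + 1/(V*(-8 + V)))
T(s)*5 = ((1 - 24*(-27/5) + 3*(-27/5)**2)/((-27/5)*(-8 - 27/5)))*5 = -5*(1 + 648/5 + 3*(729/25))/(27*(-67/5))*5 = -5/27*(-5/67)*(1 + 648/5 + 2187/25)*5 = -5/27*(-5/67)*5452/25*5 = (5452/1809)*5 = 27260/1809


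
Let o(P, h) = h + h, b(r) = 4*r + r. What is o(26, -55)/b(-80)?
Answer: 11/40 ≈ 0.27500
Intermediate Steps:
b(r) = 5*r
o(P, h) = 2*h
o(26, -55)/b(-80) = (2*(-55))/((5*(-80))) = -110/(-400) = -110*(-1/400) = 11/40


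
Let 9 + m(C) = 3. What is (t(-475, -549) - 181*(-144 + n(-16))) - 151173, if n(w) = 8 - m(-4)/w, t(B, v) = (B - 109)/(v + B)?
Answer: -16190535/128 ≈ -1.2649e+5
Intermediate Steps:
t(B, v) = (-109 + B)/(B + v)
m(C) = -6 (m(C) = -9 + 3 = -6)
n(w) = 8 + 6/w (n(w) = 8 - (-6)/w = 8 + 6/w)
(t(-475, -549) - 181*(-144 + n(-16))) - 151173 = ((-109 - 475)/(-475 - 549) - 181*(-144 + (8 + 6/(-16)))) - 151173 = (-584/(-1024) - 181*(-144 + (8 + 6*(-1/16)))) - 151173 = (-1/1024*(-584) - 181*(-144 + (8 - 3/8))) - 151173 = (73/128 - 181*(-144 + 61/8)) - 151173 = (73/128 - 181*(-1091/8)) - 151173 = (73/128 + 197471/8) - 151173 = 3159609/128 - 151173 = -16190535/128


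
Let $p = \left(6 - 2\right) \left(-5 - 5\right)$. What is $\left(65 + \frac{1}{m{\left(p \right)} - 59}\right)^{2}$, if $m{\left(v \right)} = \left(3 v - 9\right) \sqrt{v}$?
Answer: $\frac{36 \left(3572010 \sqrt{10} + 77711929 i\right)}{30444 \sqrt{10} + 662159 i} \approx 4225.0 + 0.15851 i$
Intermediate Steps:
$p = -40$ ($p = 4 \left(-10\right) = -40$)
$m{\left(v \right)} = \sqrt{v} \left(-9 + 3 v\right)$ ($m{\left(v \right)} = \left(-9 + 3 v\right) \sqrt{v} = \sqrt{v} \left(-9 + 3 v\right)$)
$\left(65 + \frac{1}{m{\left(p \right)} - 59}\right)^{2} = \left(65 + \frac{1}{3 \sqrt{-40} \left(-3 - 40\right) - 59}\right)^{2} = \left(65 + \frac{1}{3 \cdot 2 i \sqrt{10} \left(-43\right) - 59}\right)^{2} = \left(65 + \frac{1}{- 258 i \sqrt{10} - 59}\right)^{2} = \left(65 + \frac{1}{-59 - 258 i \sqrt{10}}\right)^{2}$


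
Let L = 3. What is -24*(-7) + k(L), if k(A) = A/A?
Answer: 169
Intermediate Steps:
k(A) = 1
-24*(-7) + k(L) = -24*(-7) + 1 = 168 + 1 = 169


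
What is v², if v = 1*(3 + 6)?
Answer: 81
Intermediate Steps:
v = 9 (v = 1*9 = 9)
v² = 9² = 81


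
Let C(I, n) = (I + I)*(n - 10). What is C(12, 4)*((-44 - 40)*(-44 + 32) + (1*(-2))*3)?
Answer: -144288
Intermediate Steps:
C(I, n) = 2*I*(-10 + n) (C(I, n) = (2*I)*(-10 + n) = 2*I*(-10 + n))
C(12, 4)*((-44 - 40)*(-44 + 32) + (1*(-2))*3) = (2*12*(-10 + 4))*((-44 - 40)*(-44 + 32) + (1*(-2))*3) = (2*12*(-6))*(-84*(-12) - 2*3) = -144*(1008 - 6) = -144*1002 = -144288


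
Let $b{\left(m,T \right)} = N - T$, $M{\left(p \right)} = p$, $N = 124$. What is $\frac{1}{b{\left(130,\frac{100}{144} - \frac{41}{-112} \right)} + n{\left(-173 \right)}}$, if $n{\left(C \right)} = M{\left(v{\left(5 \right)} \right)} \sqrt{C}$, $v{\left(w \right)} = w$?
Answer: $\frac{124914384}{19751386729} - \frac{5080320 i \sqrt{173}}{19751386729} \approx 0.0063243 - 0.0033831 i$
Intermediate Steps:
$b{\left(m,T \right)} = 124 - T$
$n{\left(C \right)} = 5 \sqrt{C}$
$\frac{1}{b{\left(130,\frac{100}{144} - \frac{41}{-112} \right)} + n{\left(-173 \right)}} = \frac{1}{\left(124 - \left(\frac{100}{144} - \frac{41}{-112}\right)\right) + 5 \sqrt{-173}} = \frac{1}{\left(124 - \left(100 \cdot \frac{1}{144} - - \frac{41}{112}\right)\right) + 5 i \sqrt{173}} = \frac{1}{\left(124 - \left(\frac{25}{36} + \frac{41}{112}\right)\right) + 5 i \sqrt{173}} = \frac{1}{\left(124 - \frac{1069}{1008}\right) + 5 i \sqrt{173}} = \frac{1}{\frac{123923}{1008} + 5 i \sqrt{173}}$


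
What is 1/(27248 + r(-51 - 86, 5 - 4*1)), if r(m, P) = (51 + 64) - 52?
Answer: 1/27311 ≈ 3.6615e-5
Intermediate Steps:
r(m, P) = 63 (r(m, P) = 115 - 52 = 63)
1/(27248 + r(-51 - 86, 5 - 4*1)) = 1/(27248 + 63) = 1/27311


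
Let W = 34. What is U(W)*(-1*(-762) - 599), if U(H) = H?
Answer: 5542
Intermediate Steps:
U(W)*(-1*(-762) - 599) = 34*(-1*(-762) - 599) = 34*(762 - 599) = 34*163 = 5542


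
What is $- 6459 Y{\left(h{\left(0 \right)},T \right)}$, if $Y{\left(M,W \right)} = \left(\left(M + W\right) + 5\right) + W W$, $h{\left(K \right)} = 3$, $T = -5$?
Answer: $-180852$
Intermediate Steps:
$Y{\left(M,W \right)} = 5 + M + W + W^{2}$ ($Y{\left(M,W \right)} = \left(5 + M + W\right) + W^{2} = 5 + M + W + W^{2}$)
$- 6459 Y{\left(h{\left(0 \right)},T \right)} = - 6459 \left(5 + 3 - 5 + \left(-5\right)^{2}\right) = - 6459 \left(5 + 3 - 5 + 25\right) = \left(-6459\right) 28 = -180852$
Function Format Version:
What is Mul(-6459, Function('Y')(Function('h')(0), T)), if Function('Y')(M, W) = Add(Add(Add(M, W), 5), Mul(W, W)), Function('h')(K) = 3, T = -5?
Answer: -180852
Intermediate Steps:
Function('Y')(M, W) = Add(5, M, W, Pow(W, 2)) (Function('Y')(M, W) = Add(Add(5, M, W), Pow(W, 2)) = Add(5, M, W, Pow(W, 2)))
Mul(-6459, Function('Y')(Function('h')(0), T)) = Mul(-6459, Add(5, 3, -5, Pow(-5, 2))) = Mul(-6459, Add(5, 3, -5, 25)) = Mul(-6459, 28) = -180852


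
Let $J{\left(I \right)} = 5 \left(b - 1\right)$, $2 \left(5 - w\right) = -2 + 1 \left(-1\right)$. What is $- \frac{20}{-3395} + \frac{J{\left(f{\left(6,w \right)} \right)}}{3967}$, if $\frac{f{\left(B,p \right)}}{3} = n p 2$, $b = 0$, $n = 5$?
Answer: $\frac{12473}{2693593} \approx 0.0046306$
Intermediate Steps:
$w = \frac{13}{2}$ ($w = 5 - \frac{-2 + 1 \left(-1\right)}{2} = 5 - \frac{-2 - 1}{2} = 5 - - \frac{3}{2} = 5 + \frac{3}{2} = \frac{13}{2} \approx 6.5$)
$f{\left(B,p \right)} = 30 p$ ($f{\left(B,p \right)} = 3 \cdot 5 p 2 = 3 \cdot 10 p = 30 p$)
$J{\left(I \right)} = -5$ ($J{\left(I \right)} = 5 \left(0 - 1\right) = 5 \left(-1\right) = -5$)
$- \frac{20}{-3395} + \frac{J{\left(f{\left(6,w \right)} \right)}}{3967} = - \frac{20}{-3395} - \frac{5}{3967} = \left(-20\right) \left(- \frac{1}{3395}\right) - \frac{5}{3967} = \frac{4}{679} - \frac{5}{3967} = \frac{12473}{2693593}$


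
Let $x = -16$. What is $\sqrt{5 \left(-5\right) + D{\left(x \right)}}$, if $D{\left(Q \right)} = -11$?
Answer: $6 i \approx 6.0 i$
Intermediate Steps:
$\sqrt{5 \left(-5\right) + D{\left(x \right)}} = \sqrt{5 \left(-5\right) - 11} = \sqrt{-25 - 11} = \sqrt{-36} = 6 i$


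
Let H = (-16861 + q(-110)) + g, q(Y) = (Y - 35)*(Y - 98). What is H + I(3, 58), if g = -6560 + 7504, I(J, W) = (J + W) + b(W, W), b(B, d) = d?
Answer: 14362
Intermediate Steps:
I(J, W) = J + 2*W (I(J, W) = (J + W) + W = J + 2*W)
g = 944
q(Y) = (-98 + Y)*(-35 + Y) (q(Y) = (-35 + Y)*(-98 + Y) = (-98 + Y)*(-35 + Y))
H = 14243 (H = (-16861 + (3430 + (-110)² - 133*(-110))) + 944 = (-16861 + (3430 + 12100 + 14630)) + 944 = (-16861 + 30160) + 944 = 13299 + 944 = 14243)
H + I(3, 58) = 14243 + (3 + 2*58) = 14243 + (3 + 116) = 14243 + 119 = 14362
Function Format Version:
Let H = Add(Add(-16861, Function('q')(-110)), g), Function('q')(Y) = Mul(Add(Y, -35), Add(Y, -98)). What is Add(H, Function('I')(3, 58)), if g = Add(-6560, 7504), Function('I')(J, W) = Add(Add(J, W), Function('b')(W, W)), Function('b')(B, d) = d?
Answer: 14362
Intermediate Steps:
Function('I')(J, W) = Add(J, Mul(2, W)) (Function('I')(J, W) = Add(Add(J, W), W) = Add(J, Mul(2, W)))
g = 944
Function('q')(Y) = Mul(Add(-98, Y), Add(-35, Y)) (Function('q')(Y) = Mul(Add(-35, Y), Add(-98, Y)) = Mul(Add(-98, Y), Add(-35, Y)))
H = 14243 (H = Add(Add(-16861, Add(3430, Pow(-110, 2), Mul(-133, -110))), 944) = Add(Add(-16861, Add(3430, 12100, 14630)), 944) = Add(Add(-16861, 30160), 944) = Add(13299, 944) = 14243)
Add(H, Function('I')(3, 58)) = Add(14243, Add(3, Mul(2, 58))) = Add(14243, Add(3, 116)) = Add(14243, 119) = 14362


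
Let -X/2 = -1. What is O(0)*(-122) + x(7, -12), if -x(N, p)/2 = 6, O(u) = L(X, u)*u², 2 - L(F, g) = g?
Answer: -12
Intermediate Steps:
X = 2 (X = -2*(-1) = 2)
L(F, g) = 2 - g
O(u) = u²*(2 - u) (O(u) = (2 - u)*u² = u²*(2 - u))
x(N, p) = -12 (x(N, p) = -2*6 = -12)
O(0)*(-122) + x(7, -12) = (0²*(2 - 1*0))*(-122) - 12 = (0*(2 + 0))*(-122) - 12 = (0*2)*(-122) - 12 = 0*(-122) - 12 = 0 - 12 = -12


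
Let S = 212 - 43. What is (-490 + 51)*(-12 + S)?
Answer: -68923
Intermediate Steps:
S = 169
(-490 + 51)*(-12 + S) = (-490 + 51)*(-12 + 169) = -439*157 = -68923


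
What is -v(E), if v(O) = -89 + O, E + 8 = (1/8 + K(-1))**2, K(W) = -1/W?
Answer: 6127/64 ≈ 95.734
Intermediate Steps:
E = -431/64 (E = -8 + (1/8 - 1/(-1))**2 = -8 + (1/8 - 1*(-1))**2 = -8 + (1/8 + 1)**2 = -8 + (9/8)**2 = -8 + 81/64 = -431/64 ≈ -6.7344)
-v(E) = -(-89 - 431/64) = -1*(-6127/64) = 6127/64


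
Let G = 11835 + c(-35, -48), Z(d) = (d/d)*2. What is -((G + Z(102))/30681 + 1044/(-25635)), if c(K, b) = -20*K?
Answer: -1530979/4161415 ≈ -0.36790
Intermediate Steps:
Z(d) = 2 (Z(d) = 1*2 = 2)
G = 12535 (G = 11835 - 20*(-35) = 11835 + 700 = 12535)
-((G + Z(102))/30681 + 1044/(-25635)) = -((12535 + 2)/30681 + 1044/(-25635)) = -(12537*(1/30681) + 1044*(-1/25635)) = -(199/487 - 348/8545) = -1*1530979/4161415 = -1530979/4161415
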